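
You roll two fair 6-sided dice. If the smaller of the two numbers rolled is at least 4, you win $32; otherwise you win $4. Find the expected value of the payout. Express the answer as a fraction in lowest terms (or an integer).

$11

E[payout] = (3/4)·4 + (1/4)·32 = 11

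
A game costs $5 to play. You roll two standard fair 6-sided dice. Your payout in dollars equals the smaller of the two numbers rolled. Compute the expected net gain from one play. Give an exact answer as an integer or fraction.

-89/36 dollars

Distribution of the smaller of the two numbers rolled: 1 w.p. 11/36, 2 w.p. 1/4, 3 w.p. 7/36, 4 w.p. 5/36, 5 w.p. 1/12, 6 w.p. 1/36
E[payout] = (11/36)·1 + (1/4)·2 + (7/36)·3 + (5/36)·4 + (1/12)·5 + (1/36)·6 = 91/36
Expected profit = 91/36 − 5 = -89/36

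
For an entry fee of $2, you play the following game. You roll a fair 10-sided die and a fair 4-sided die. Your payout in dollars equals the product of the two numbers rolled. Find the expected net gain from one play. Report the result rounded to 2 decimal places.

$11.75

Distribution of the product of the two numbers rolled: 1 w.p. 1/40, 2 w.p. 1/20, 3 w.p. 1/20, 4 w.p. 3/40, 5 w.p. 1/40, 6 w.p. 3/40, …
E[payout] = (1/40)·1 + (1/20)·2 + (1/20)·3 + (3/40)·4 + (1/40)·5 + (3/40)·6 + (1/40)·7 + (3/40)·8 + (1/20)·9 + (1/20)·10 + (3/40)·12 + (1/40)·14 + (1/40)·15 + (1/20)·16 + (1/20)·18 + (1/20)·20 + (1/40)·21 + (1/20)·24 + (1/40)·27 + (1/40)·28 + (1/40)·30 + (1/40)·32 + (1/40)·36 + (1/40)·40 = 55/4
Expected profit = 55/4 − 2 = 47/4 ≈ $11.75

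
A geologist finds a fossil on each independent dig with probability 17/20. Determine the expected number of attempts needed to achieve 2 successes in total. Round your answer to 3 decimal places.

By linearity (sum of 2 independent geometric waits), E[trials] = 2/p = 2/(17/20) = 40/17.
≈ 2.353

2.353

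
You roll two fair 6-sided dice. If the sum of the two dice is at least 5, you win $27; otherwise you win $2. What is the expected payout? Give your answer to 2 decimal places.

E[payout] = (1/6)·2 + (5/6)·27 = 137/6
≈ $22.83

$22.83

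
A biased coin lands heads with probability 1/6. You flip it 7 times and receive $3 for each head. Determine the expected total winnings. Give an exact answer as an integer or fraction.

7/2 dollars

E[#heads] = 7·1/6 = 7/6 (linearity over flips).
E[winnings] = 3·7/6 = 7/2.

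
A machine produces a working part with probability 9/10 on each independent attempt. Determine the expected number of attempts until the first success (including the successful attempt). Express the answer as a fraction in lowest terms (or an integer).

10/9

For a geometric distribution, E[trials] = 1/p = 1/(9/10) = 10/9.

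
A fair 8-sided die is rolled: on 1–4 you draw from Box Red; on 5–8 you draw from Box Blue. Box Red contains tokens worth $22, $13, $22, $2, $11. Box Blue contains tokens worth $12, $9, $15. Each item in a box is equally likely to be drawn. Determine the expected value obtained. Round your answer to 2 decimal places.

$13.00

E[X | Box Red] = (22 + 13 + 22 + 2 + 11)/5 = 14
E[X | Box Blue] = (12 + 9 + 15)/3 = 12
E[X] = (1/2)·14 + (1/2)·12 = 13 ≈ 13.00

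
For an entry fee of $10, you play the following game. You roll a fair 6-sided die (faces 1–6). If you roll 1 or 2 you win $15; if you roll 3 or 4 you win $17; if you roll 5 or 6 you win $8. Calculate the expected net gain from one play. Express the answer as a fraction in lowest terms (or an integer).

10/3 dollars

E[payout] = (1/3)·8 + (1/3)·15 + (1/3)·17 = 40/3
Expected profit = 40/3 − 10 = 10/3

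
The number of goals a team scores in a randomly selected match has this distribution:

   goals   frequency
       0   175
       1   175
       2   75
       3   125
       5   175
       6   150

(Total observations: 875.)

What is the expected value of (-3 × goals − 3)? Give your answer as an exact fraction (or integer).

Total = 875, so P(goals=0) = 175/875, etc.
E[-3x-3] = (1/5)·(-3) + (1/5)·(-6) + (3/35)·(-9) + (1/7)·(-12) + (1/5)·(-18) + (6/35)·(-21)
     = -402/35

-402/35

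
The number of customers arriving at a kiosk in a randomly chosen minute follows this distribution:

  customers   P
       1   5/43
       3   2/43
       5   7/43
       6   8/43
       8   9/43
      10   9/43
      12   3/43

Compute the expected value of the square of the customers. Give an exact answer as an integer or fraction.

E[X²] = (5/43)·1 + (2/43)·9 + (7/43)·25 + (8/43)·36 + (9/43)·64 + (9/43)·100 + (3/43)·144
     = 2394/43

2394/43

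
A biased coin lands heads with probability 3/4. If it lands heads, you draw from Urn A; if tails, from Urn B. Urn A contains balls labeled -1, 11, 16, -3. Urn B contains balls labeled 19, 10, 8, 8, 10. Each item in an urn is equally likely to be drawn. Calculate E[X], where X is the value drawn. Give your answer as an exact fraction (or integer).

E[X | Urn A] = (-1 + 11 + 16 − 3)/4 = 23/4
E[X | Urn B] = (19 + 10 + 8 + 8 + 10)/5 = 11
E[X] = (3/4)·23/4 + (1/4)·11 = 113/16

113/16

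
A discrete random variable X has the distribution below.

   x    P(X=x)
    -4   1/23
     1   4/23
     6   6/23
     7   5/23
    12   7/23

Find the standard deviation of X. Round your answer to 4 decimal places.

4.3958

E[X] = 155/23, E[X²] = 1489/23
Var(X) = E[X²] − (E[X])² = 1489/23 − 24025/529 = 10222/529
SD(X) = √(10222/529) ≈ 4.3958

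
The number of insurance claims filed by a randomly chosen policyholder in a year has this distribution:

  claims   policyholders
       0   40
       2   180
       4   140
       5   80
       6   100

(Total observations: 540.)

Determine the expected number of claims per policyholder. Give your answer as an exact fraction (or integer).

Total = 540, so P(claims=0) = 40/540, etc.
E[X] = (2/27)·0 + (1/3)·2 + (7/27)·4 + (4/27)·5 + (5/27)·6
     = 32/9

32/9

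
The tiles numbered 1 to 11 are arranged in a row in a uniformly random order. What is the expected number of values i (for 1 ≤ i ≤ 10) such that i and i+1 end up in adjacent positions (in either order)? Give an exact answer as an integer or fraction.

20/11

For each i ∈ {1,…,10}, let Xᵢ = 1 if i and i+1 are adjacent. P(Xᵢ=1) = 2·(11−1)!/11! = 2/11.
By linearity, E[ΣXᵢ] = (10)·(2/11) = 20/11.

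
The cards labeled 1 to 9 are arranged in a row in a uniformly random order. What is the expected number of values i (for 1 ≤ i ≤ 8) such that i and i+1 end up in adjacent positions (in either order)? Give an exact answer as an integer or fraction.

16/9

For each i ∈ {1,…,8}, let Xᵢ = 1 if i and i+1 are adjacent. P(Xᵢ=1) = 2·(9−1)!/9! = 2/9.
By linearity, E[ΣXᵢ] = (8)·(2/9) = 16/9.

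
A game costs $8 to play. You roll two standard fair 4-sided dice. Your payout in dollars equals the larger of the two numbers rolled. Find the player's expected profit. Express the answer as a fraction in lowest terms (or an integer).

Distribution of the larger of the two numbers rolled: 1 w.p. 1/16, 2 w.p. 3/16, 3 w.p. 5/16, 4 w.p. 7/16
E[payout] = (1/16)·1 + (3/16)·2 + (5/16)·3 + (7/16)·4 = 25/8
Expected profit = 25/8 − 8 = -39/8

-39/8 dollars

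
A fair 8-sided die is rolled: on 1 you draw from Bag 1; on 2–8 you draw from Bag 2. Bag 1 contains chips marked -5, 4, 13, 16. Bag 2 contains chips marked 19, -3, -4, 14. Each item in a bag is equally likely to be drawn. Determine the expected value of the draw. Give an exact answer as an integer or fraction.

105/16

E[X | Bag 1] = (-5 + 4 + 13 + 16)/4 = 7
E[X | Bag 2] = (19 − 3 − 4 + 14)/4 = 13/2
E[X] = (1/8)·7 + (7/8)·13/2 = 105/16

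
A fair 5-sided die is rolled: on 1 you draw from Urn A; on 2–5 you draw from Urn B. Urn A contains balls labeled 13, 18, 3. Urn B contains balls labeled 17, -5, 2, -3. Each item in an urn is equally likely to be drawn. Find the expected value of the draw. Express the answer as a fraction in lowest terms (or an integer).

E[X | Urn A] = (13 + 18 + 3)/3 = 34/3
E[X | Urn B] = (17 − 5 + 2 − 3)/4 = 11/4
E[X] = (1/5)·34/3 + (4/5)·11/4 = 67/15

67/15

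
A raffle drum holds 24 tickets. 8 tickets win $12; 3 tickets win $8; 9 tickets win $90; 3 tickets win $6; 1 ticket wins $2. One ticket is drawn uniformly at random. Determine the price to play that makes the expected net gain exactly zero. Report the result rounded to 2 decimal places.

$39.58

E[payout] = (8/24)·12 + (3/24)·8 + (9/24)·90 + (3/24)·6 + (1/24)·2 = 475/12
Fair fee = E[payout] = 475/12 ≈ $39.58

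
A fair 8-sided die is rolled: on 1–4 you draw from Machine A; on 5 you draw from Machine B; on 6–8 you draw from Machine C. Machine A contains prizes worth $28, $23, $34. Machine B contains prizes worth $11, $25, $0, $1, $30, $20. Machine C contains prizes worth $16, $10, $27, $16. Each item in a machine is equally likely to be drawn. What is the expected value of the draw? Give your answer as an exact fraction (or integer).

E[X | Machine A] = (28 + 23 + 34)/3 = 85/3
E[X | Machine B] = (11 + 25 + 0 + 1 + 30 + 20)/6 = 29/2
E[X | Machine C] = (16 + 10 + 27 + 16)/4 = 69/4
E[X] = (1/2)·85/3 + (1/8)·29/2 + (3/8)·69/4 = 2155/96

2155/96 dollars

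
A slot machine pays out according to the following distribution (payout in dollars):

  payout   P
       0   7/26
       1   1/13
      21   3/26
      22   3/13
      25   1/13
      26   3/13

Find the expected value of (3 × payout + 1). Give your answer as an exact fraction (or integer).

E[3x+1] = (7/26)·1 + (1/13)·4 + (3/26)·64 + (3/13)·67 + (1/13)·76 + (3/13)·79
     = 95/2

95/2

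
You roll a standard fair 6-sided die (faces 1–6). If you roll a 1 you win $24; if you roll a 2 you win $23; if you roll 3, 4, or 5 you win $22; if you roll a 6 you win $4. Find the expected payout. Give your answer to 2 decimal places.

E[payout] = (1/6)·4 + (1/2)·22 + (1/6)·23 + (1/6)·24 = 39/2
≈ $19.50

$19.50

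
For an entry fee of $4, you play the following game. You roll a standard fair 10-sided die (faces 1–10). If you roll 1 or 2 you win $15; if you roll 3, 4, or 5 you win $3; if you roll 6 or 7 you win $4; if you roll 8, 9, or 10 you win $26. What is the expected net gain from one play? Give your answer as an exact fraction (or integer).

E[payout] = (3/10)·3 + (1/5)·4 + (1/5)·15 + (3/10)·26 = 25/2
Expected profit = 25/2 − 4 = 17/2

17/2 dollars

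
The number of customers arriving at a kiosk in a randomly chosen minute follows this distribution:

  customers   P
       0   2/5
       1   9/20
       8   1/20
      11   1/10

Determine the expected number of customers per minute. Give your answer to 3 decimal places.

E[X] = (2/5)·0 + (9/20)·1 + (1/20)·8 + (1/10)·11
     = 39/20 ≈ 1.950

1.950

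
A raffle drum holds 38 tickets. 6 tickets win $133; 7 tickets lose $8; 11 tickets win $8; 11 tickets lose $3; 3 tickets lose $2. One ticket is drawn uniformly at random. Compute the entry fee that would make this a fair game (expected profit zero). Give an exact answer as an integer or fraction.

E[payout] = (6/38)·133 + (7/38)·(-8) + (11/38)·8 + (11/38)·(-3) + (3/38)·(-2) = 791/38
Fair fee = E[payout] = 791/38

791/38 dollars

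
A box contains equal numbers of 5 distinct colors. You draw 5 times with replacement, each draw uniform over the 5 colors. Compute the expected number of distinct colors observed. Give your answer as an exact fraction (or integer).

2101/625

Let Xⱼ=1 if type j appears at least once. P(Xⱼ=1) = 1 − ((5−1)/5)^5 = 2101/3125.
E[#distinct] = 5·2101/3125 = 2101/625.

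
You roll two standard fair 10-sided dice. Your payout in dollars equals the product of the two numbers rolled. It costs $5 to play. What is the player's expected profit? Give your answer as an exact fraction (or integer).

101/4 dollars

Distribution of the product of the two numbers rolled: 1 w.p. 1/100, 2 w.p. 1/50, 3 w.p. 1/50, 4 w.p. 3/100, 5 w.p. 1/50, 6 w.p. 1/25, …
E[payout] = (1/100)·1 + (1/50)·2 + (1/50)·3 + (3/100)·4 + (1/50)·5 + (1/25)·6 + (1/50)·7 + (1/25)·8 + (3/100)·9 + (1/25)·10 + (1/25)·12 + (1/50)·14 + (1/50)·15 + (3/100)·16 + (1/25)·18 + (1/25)·20 + (1/50)·21 + (1/25)·24 + (1/100)·25 + (1/50)·27 + (1/50)·28 + (1/25)·30 + (1/50)·32 + (1/50)·35 + (3/100)·36 + (1/25)·40 + (1/50)·42 + (1/50)·45 + (1/50)·48 + (1/100)·49 + (1/50)·50 + (1/50)·54 + (1/50)·56 + (1/50)·60 + (1/50)·63 + (1/100)·64 + (1/50)·70 + (1/50)·72 + (1/50)·80 + (1/100)·81 + (1/50)·90 + (1/100)·100 = 121/4
Expected profit = 121/4 − 5 = 101/4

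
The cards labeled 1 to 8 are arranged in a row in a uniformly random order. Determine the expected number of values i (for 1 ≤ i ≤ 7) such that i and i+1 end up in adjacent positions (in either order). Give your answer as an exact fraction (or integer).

For each i ∈ {1,…,7}, let Xᵢ = 1 if i and i+1 are adjacent. P(Xᵢ=1) = 2·(8−1)!/8! = 2/8.
By linearity, E[ΣXᵢ] = (7)·(2/8) = 7/4.

7/4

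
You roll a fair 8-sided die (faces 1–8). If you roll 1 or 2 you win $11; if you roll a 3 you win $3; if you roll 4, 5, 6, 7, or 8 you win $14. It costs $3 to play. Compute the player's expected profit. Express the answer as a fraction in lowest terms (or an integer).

E[payout] = (1/8)·3 + (1/4)·11 + (5/8)·14 = 95/8
Expected profit = 95/8 − 3 = 71/8

71/8 dollars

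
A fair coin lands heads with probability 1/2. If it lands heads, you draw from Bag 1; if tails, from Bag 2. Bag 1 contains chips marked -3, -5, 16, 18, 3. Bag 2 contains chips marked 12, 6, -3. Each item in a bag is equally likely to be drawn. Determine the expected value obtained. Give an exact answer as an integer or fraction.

E[X | Bag 1] = (-3 − 5 + 16 + 18 + 3)/5 = 29/5
E[X | Bag 2] = (12 + 6 − 3)/3 = 5
E[X] = (1/2)·29/5 + (1/2)·5 = 27/5

27/5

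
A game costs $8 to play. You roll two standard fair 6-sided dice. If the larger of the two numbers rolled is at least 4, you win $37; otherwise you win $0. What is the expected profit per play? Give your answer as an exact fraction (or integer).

79/4 dollars

E[payout] = (1/4)·0 + (3/4)·37 = 111/4
Expected profit = 111/4 − 8 = 79/4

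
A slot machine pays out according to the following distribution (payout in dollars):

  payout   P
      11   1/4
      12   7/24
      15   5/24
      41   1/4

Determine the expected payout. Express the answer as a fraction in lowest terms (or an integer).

E[X] = (1/4)·11 + (7/24)·12 + (5/24)·15 + (1/4)·41
     = 157/8

157/8 dollars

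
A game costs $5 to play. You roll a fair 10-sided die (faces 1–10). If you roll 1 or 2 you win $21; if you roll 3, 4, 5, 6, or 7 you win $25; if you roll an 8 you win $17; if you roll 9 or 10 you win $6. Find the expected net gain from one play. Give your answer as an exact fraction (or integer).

E[payout] = (1/5)·6 + (1/10)·17 + (1/5)·21 + (1/2)·25 = 98/5
Expected profit = 98/5 − 5 = 73/5

73/5 dollars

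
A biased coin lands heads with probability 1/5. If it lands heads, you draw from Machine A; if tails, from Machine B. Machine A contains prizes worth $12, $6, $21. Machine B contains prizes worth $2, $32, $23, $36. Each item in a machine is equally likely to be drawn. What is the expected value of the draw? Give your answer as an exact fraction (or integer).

106/5 dollars

E[X | Machine A] = (12 + 6 + 21)/3 = 13
E[X | Machine B] = (2 + 32 + 23 + 36)/4 = 93/4
E[X] = (1/5)·13 + (4/5)·93/4 = 106/5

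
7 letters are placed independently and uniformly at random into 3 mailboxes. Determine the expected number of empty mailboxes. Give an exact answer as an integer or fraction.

Let Xⱼ=1 if mailbox j is empty. P(Xⱼ=1) = ((3-1)/3)^7 = 128/2187.
By linearity, E[#empty] = 3·128/2187 = 128/729.

128/729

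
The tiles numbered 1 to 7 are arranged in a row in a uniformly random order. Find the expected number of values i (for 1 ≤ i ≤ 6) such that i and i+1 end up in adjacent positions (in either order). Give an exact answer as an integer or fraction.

12/7

For each i ∈ {1,…,6}, let Xᵢ = 1 if i and i+1 are adjacent. P(Xᵢ=1) = 2·(7−1)!/7! = 2/7.
By linearity, E[ΣXᵢ] = (6)·(2/7) = 12/7.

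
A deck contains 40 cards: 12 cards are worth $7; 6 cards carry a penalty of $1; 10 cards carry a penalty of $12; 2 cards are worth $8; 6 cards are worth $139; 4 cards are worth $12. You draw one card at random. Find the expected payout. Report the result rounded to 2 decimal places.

$21.40

E[payout] = (12/40)·7 + (6/40)·(-1) + (10/40)·(-12) + (2/40)·8 + (6/40)·139 + (4/40)·12 = 107/5
≈ $21.40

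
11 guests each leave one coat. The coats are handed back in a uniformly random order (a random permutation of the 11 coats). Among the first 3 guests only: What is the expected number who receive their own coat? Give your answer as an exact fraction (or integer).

Let Xᵢ = 1 if person i gets their own coat. For each i, P(Xᵢ=1) = 1/11.
By linearity of expectation, E[X₁+…+X_3] = 3·(1/11) = 3/11.

3/11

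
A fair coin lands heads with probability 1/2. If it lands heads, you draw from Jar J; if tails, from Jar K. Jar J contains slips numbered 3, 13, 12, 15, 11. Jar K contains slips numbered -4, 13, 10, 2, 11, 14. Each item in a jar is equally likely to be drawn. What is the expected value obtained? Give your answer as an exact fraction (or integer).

E[X | Jar J] = (3 + 13 + 12 + 15 + 11)/5 = 54/5
E[X | Jar K] = (-4 + 13 + 10 + 2 + 11 + 14)/6 = 23/3
E[X] = (1/2)·54/5 + (1/2)·23/3 = 277/30

277/30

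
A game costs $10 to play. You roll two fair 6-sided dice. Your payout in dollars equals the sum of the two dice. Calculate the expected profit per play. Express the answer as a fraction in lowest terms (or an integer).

-$3

Distribution of the sum of the two dice: 2 w.p. 1/36, 3 w.p. 1/18, 4 w.p. 1/12, 5 w.p. 1/9, 6 w.p. 5/36, 7 w.p. 1/6, …
E[payout] = (1/36)·2 + (1/18)·3 + (1/12)·4 + (1/9)·5 + (5/36)·6 + (1/6)·7 + (5/36)·8 + (1/9)·9 + (1/12)·10 + (1/18)·11 + (1/36)·12 = 7
Expected profit = 7 − 10 = -3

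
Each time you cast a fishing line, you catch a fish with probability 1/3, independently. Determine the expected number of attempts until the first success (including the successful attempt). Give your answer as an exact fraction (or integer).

For a geometric distribution, E[trials] = 1/p = 1/(1/3) = 3.

3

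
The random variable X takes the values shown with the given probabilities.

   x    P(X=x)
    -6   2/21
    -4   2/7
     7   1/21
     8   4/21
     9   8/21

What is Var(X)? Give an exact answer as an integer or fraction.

5972/147

E[X] = (2/21)·(-6) + (2/7)·(-4) + (1/21)·7 + (4/21)·8 + (8/21)·9 = 25/7
E[X²] = (2/21)·36 + (2/7)·16 + (1/21)·49 + (4/21)·64 + (8/21)·81 = 1121/21
Var(X) = 1121/21 − (25/7)² = 5972/147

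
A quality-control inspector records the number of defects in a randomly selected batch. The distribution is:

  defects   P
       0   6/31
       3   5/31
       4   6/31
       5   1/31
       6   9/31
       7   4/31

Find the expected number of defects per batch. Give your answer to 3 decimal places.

E[X] = (6/31)·0 + (5/31)·3 + (6/31)·4 + (1/31)·5 + (9/31)·6 + (4/31)·7
     = 126/31 ≈ 4.065

4.065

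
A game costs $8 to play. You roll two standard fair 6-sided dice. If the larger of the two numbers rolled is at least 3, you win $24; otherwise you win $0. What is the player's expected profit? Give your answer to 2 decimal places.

E[payout] = (1/9)·0 + (8/9)·24 = 64/3
Expected profit = 64/3 − 8 = 40/3 ≈ $13.33

$13.33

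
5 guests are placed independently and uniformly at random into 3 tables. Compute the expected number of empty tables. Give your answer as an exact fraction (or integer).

32/81

Let Xⱼ=1 if table j is empty. P(Xⱼ=1) = ((3-1)/3)^5 = 32/243.
By linearity, E[#empty] = 3·32/243 = 32/81.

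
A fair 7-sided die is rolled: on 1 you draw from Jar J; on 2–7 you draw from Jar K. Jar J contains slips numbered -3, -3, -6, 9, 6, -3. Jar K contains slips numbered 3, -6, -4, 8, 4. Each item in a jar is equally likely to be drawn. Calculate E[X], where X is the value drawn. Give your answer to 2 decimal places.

0.86

E[X | Jar J] = (-3 − 3 − 6 + 9 + 6 − 3)/6 = 0
E[X | Jar K] = (3 − 6 − 4 + 8 + 4)/5 = 1
E[X] = (1/7)·0 + (6/7)·1 = 6/7 ≈ 0.86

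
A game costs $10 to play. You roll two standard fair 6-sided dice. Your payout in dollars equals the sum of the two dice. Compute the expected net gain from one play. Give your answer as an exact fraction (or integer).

Distribution of the sum of the two dice: 2 w.p. 1/36, 3 w.p. 1/18, 4 w.p. 1/12, 5 w.p. 1/9, 6 w.p. 5/36, 7 w.p. 1/6, …
E[payout] = (1/36)·2 + (1/18)·3 + (1/12)·4 + (1/9)·5 + (5/36)·6 + (1/6)·7 + (5/36)·8 + (1/9)·9 + (1/12)·10 + (1/18)·11 + (1/36)·12 = 7
Expected profit = 7 − 10 = -3

-$3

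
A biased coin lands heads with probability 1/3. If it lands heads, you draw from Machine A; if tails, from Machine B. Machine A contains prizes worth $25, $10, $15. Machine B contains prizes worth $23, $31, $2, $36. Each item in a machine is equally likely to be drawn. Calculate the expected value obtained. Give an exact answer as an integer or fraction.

E[X | Machine A] = (25 + 10 + 15)/3 = 50/3
E[X | Machine B] = (23 + 31 + 2 + 36)/4 = 23
E[X] = (1/3)·50/3 + (2/3)·23 = 188/9

188/9 dollars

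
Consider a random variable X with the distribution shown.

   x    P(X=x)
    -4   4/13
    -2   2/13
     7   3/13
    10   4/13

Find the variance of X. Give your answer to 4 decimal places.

E[X] = (4/13)·(-4) + (2/13)·(-2) + (3/13)·7 + (4/13)·10 = 41/13
E[X²] = (4/13)·16 + (2/13)·4 + (3/13)·49 + (4/13)·100 = 619/13
Var(X) = 619/13 − (41/13)² = 6366/169 ≈ 37.6686

37.6686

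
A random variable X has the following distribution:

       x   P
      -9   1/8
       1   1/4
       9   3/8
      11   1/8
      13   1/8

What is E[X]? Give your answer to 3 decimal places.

5.500

E[X] = (1/8)·(-9) + (1/4)·1 + (3/8)·9 + (1/8)·11 + (1/8)·13
     = 11/2 ≈ 5.500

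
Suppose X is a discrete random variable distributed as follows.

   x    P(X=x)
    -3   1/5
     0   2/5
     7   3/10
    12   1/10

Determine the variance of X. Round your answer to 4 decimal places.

E[X] = (1/5)·(-3) + (2/5)·0 + (3/10)·7 + (1/10)·12 = 27/10
E[X²] = (1/5)·9 + (2/5)·0 + (3/10)·49 + (1/10)·144 = 309/10
Var(X) = 309/10 − (27/10)² = 2361/100 ≈ 23.6100

23.6100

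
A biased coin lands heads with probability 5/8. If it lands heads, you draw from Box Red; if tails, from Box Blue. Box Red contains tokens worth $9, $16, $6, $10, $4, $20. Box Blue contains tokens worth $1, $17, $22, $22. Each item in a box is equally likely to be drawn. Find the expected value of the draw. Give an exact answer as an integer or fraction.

151/12 dollars

E[X | Box Red] = (9 + 16 + 6 + 10 + 4 + 20)/6 = 65/6
E[X | Box Blue] = (1 + 17 + 22 + 22)/4 = 31/2
E[X] = (5/8)·65/6 + (3/8)·31/2 = 151/12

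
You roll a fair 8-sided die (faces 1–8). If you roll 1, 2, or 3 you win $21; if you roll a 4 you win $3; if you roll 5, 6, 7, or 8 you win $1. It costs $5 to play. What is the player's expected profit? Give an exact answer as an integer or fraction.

15/4 dollars

E[payout] = (1/2)·1 + (1/8)·3 + (3/8)·21 = 35/4
Expected profit = 35/4 − 5 = 15/4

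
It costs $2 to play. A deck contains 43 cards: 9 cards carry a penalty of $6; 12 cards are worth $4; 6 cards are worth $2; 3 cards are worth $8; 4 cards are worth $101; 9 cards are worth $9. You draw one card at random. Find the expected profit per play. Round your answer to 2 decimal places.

E[payout] = (9/43)·(-6) + (12/43)·4 + (6/43)·2 + (3/43)·8 + (4/43)·101 + (9/43)·9 = 515/43
Expected profit = 515/43 − 2 = 429/43 ≈ $9.98

$9.98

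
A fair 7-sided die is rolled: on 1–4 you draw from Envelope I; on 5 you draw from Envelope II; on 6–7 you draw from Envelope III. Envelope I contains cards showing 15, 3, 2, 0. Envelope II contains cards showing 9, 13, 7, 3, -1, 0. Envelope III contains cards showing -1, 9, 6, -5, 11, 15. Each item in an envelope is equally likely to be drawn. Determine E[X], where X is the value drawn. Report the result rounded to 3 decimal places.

5.262

E[X | Envelope I] = (15 + 3 + 2 + 0)/4 = 5
E[X | Envelope II] = (9 + 13 + 7 + 3 − 1 + 0)/6 = 31/6
E[X | Envelope III] = (-1 + 9 + 6 − 5 + 11 + 15)/6 = 35/6
E[X] = (4/7)·5 + (1/7)·31/6 + (2/7)·35/6 = 221/42 ≈ 5.262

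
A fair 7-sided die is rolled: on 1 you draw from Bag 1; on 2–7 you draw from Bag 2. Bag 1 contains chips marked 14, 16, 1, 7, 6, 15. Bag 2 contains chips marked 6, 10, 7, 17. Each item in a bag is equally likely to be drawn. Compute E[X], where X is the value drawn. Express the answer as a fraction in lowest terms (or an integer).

419/42

E[X | Bag 1] = (14 + 16 + 1 + 7 + 6 + 15)/6 = 59/6
E[X | Bag 2] = (6 + 10 + 7 + 17)/4 = 10
E[X] = (1/7)·59/6 + (6/7)·10 = 419/42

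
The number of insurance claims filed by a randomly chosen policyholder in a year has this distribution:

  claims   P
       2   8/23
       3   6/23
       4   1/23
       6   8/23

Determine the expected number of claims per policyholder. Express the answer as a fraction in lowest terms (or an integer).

86/23

E[X] = (8/23)·2 + (6/23)·3 + (1/23)·4 + (8/23)·6
     = 86/23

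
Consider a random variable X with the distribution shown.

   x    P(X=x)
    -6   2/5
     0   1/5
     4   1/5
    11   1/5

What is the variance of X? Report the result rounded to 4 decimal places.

41.4400

E[X] = (2/5)·(-6) + (1/5)·0 + (1/5)·4 + (1/5)·11 = 3/5
E[X²] = (2/5)·36 + (1/5)·0 + (1/5)·16 + (1/5)·121 = 209/5
Var(X) = 209/5 − (3/5)² = 1036/25 ≈ 41.4400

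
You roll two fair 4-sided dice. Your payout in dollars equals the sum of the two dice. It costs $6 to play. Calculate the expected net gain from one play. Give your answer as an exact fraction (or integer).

-$1

Distribution of the sum of the two dice: 2 w.p. 1/16, 3 w.p. 1/8, 4 w.p. 3/16, 5 w.p. 1/4, 6 w.p. 3/16, 7 w.p. 1/8, …
E[payout] = (1/16)·2 + (1/8)·3 + (3/16)·4 + (1/4)·5 + (3/16)·6 + (1/8)·7 + (1/16)·8 = 5
Expected profit = 5 − 6 = -1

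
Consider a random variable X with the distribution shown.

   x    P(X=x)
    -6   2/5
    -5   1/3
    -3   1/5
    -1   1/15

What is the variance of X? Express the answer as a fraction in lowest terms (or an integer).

494/225

E[X] = (2/5)·(-6) + (1/3)·(-5) + (1/5)·(-3) + (1/15)·(-1) = -71/15
E[X²] = (2/5)·36 + (1/3)·25 + (1/5)·9 + (1/15)·1 = 123/5
Var(X) = 123/5 − (-71/15)² = 494/225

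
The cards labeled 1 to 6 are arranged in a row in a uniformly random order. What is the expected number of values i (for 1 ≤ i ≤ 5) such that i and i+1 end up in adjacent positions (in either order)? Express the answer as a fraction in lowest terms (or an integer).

For each i ∈ {1,…,5}, let Xᵢ = 1 if i and i+1 are adjacent. P(Xᵢ=1) = 2·(6−1)!/6! = 2/6.
By linearity, E[ΣXᵢ] = (5)·(2/6) = 5/3.

5/3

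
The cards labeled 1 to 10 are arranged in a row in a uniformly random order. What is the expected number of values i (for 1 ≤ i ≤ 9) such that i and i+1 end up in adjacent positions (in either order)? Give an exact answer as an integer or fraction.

For each i ∈ {1,…,9}, let Xᵢ = 1 if i and i+1 are adjacent. P(Xᵢ=1) = 2·(10−1)!/10! = 2/10.
By linearity, E[ΣXᵢ] = (9)·(2/10) = 9/5.

9/5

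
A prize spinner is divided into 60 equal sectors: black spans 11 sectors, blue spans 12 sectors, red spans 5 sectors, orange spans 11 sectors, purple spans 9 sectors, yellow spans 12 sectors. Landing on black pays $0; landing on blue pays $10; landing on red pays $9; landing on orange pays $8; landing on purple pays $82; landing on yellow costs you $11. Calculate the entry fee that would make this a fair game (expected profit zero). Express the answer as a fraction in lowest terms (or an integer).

E[payout] = (11/60)·0 + (12/60)·10 + (5/60)·9 + (11/60)·8 + (9/60)·82 + (12/60)·(-11) = 859/60
Fair fee = E[payout] = 859/60

859/60 dollars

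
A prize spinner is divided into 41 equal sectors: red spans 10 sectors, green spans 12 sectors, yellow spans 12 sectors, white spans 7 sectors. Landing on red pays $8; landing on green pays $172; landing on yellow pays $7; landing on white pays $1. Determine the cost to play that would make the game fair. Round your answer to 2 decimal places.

E[payout] = (10/41)·8 + (12/41)·172 + (12/41)·7 + (7/41)·1 = 2235/41
Fair fee = E[payout] = 2235/41 ≈ $54.51

$54.51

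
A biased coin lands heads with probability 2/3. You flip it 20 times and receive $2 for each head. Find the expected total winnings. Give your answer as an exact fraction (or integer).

E[#heads] = 20·2/3 = 40/3 (linearity over flips).
E[winnings] = 2·40/3 = 80/3.

80/3 dollars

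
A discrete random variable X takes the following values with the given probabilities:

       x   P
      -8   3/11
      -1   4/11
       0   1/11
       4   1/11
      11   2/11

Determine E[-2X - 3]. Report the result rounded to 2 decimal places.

-2.64

E[-2x-3] = (3/11)·13 + (4/11)·(-1) + (1/11)·(-3) + (1/11)·(-11) + (2/11)·(-25)
     = -29/11 ≈ -2.64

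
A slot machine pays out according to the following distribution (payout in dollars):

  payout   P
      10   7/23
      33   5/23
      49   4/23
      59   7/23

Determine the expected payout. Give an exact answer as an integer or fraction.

E[X] = (7/23)·10 + (5/23)·33 + (4/23)·49 + (7/23)·59
     = 844/23

844/23 dollars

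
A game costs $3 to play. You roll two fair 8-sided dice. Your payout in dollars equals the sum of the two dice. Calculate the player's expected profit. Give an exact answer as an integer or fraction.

Distribution of the sum of the two dice: 2 w.p. 1/64, 3 w.p. 1/32, 4 w.p. 3/64, 5 w.p. 1/16, 6 w.p. 5/64, 7 w.p. 3/32, …
E[payout] = (1/64)·2 + (1/32)·3 + (3/64)·4 + (1/16)·5 + (5/64)·6 + (3/32)·7 + (7/64)·8 + (1/8)·9 + (7/64)·10 + (3/32)·11 + (5/64)·12 + (1/16)·13 + (3/64)·14 + (1/32)·15 + (1/64)·16 = 9
Expected profit = 9 − 3 = 6

$6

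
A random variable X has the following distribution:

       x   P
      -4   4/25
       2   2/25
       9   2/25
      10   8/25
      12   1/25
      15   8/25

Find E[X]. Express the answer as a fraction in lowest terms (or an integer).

218/25

E[X] = (4/25)·(-4) + (2/25)·2 + (2/25)·9 + (8/25)·10 + (1/25)·12 + (8/25)·15
     = 218/25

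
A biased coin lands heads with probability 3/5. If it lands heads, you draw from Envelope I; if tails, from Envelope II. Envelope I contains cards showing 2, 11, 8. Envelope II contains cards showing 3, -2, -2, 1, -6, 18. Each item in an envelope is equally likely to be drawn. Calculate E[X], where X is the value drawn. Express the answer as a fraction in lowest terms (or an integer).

5

E[X | Envelope I] = (2 + 11 + 8)/3 = 7
E[X | Envelope II] = (3 − 2 − 2 + 1 − 6 + 18)/6 = 2
E[X] = (3/5)·7 + (2/5)·2 = 5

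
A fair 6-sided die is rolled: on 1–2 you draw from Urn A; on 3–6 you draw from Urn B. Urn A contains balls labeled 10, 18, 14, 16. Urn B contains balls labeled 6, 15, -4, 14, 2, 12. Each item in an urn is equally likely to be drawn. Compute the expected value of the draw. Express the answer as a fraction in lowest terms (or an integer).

59/6

E[X | Urn A] = (10 + 18 + 14 + 16)/4 = 29/2
E[X | Urn B] = (6 + 15 − 4 + 14 + 2 + 12)/6 = 15/2
E[X] = (1/3)·29/2 + (2/3)·15/2 = 59/6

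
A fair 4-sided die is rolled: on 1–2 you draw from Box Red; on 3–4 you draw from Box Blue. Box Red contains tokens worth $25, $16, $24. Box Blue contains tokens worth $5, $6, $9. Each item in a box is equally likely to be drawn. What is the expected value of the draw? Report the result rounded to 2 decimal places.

E[X | Box Red] = (25 + 16 + 24)/3 = 65/3
E[X | Box Blue] = (5 + 6 + 9)/3 = 20/3
E[X] = (1/2)·65/3 + (1/2)·20/3 = 85/6 ≈ 14.17

$14.17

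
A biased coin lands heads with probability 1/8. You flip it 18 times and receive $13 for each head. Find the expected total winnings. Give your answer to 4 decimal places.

E[#heads] = 18·1/8 = 9/4 (linearity over flips).
E[winnings] = 13·9/4 = 117/4.
≈ 29.2500

$29.2500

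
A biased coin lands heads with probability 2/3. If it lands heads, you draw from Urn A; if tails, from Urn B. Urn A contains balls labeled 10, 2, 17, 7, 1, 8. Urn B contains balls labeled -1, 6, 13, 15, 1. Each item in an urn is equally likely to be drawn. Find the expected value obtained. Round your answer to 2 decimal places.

E[X | Urn A] = (10 + 2 + 17 + 7 + 1 + 8)/6 = 15/2
E[X | Urn B] = (-1 + 6 + 13 + 15 + 1)/5 = 34/5
E[X] = (2/3)·15/2 + (1/3)·34/5 = 109/15 ≈ 7.27

7.27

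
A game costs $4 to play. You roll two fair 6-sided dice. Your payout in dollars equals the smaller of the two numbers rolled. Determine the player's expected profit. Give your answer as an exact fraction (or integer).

-53/36 dollars

Distribution of the smaller of the two numbers rolled: 1 w.p. 11/36, 2 w.p. 1/4, 3 w.p. 7/36, 4 w.p. 5/36, 5 w.p. 1/12, 6 w.p. 1/36
E[payout] = (11/36)·1 + (1/4)·2 + (7/36)·3 + (5/36)·4 + (1/12)·5 + (1/36)·6 = 91/36
Expected profit = 91/36 − 4 = -53/36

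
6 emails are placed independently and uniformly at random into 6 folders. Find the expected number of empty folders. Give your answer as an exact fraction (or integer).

Let Xⱼ=1 if folder j is empty. P(Xⱼ=1) = ((6-1)/6)^6 = 15625/46656.
By linearity, E[#empty] = 6·15625/46656 = 15625/7776.

15625/7776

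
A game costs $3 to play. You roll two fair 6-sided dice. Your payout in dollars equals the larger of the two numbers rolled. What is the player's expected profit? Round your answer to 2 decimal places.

$1.47

Distribution of the larger of the two numbers rolled: 1 w.p. 1/36, 2 w.p. 1/12, 3 w.p. 5/36, 4 w.p. 7/36, 5 w.p. 1/4, 6 w.p. 11/36
E[payout] = (1/36)·1 + (1/12)·2 + (5/36)·3 + (7/36)·4 + (1/4)·5 + (11/36)·6 = 161/36
Expected profit = 161/36 − 3 = 53/36 ≈ $1.47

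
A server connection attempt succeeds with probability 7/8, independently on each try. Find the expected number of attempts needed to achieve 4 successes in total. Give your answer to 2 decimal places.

By linearity (sum of 4 independent geometric waits), E[trials] = 4/p = 4/(7/8) = 32/7.
≈ 4.57

4.57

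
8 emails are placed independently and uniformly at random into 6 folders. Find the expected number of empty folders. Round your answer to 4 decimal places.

Let Xⱼ=1 if folder j is empty. P(Xⱼ=1) = ((6-1)/6)^8 = 390625/1679616.
By linearity, E[#empty] = 6·390625/1679616 = 390625/279936.
≈ 1.3954

1.3954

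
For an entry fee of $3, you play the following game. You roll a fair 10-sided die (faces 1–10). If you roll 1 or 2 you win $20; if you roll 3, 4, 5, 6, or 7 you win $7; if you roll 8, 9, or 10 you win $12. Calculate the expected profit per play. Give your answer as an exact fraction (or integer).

81/10 dollars

E[payout] = (1/2)·7 + (3/10)·12 + (1/5)·20 = 111/10
Expected profit = 111/10 − 3 = 81/10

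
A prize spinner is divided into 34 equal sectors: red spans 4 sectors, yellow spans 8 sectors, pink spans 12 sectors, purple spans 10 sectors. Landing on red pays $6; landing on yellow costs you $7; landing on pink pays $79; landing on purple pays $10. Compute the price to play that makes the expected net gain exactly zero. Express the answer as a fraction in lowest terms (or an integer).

508/17 dollars

E[payout] = (4/34)·6 + (8/34)·(-7) + (12/34)·79 + (10/34)·10 = 508/17
Fair fee = E[payout] = 508/17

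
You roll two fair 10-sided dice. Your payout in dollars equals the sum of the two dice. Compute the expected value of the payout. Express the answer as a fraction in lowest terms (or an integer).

$11

Distribution of the sum of the two dice: 2 w.p. 1/100, 3 w.p. 1/50, 4 w.p. 3/100, 5 w.p. 1/25, 6 w.p. 1/20, 7 w.p. 3/50, …
E[payout] = (1/100)·2 + (1/50)·3 + (3/100)·4 + (1/25)·5 + (1/20)·6 + (3/50)·7 + (7/100)·8 + (2/25)·9 + (9/100)·10 + (1/10)·11 + (9/100)·12 + (2/25)·13 + (7/100)·14 + (3/50)·15 + (1/20)·16 + (1/25)·17 + (3/100)·18 + (1/50)·19 + (1/100)·20 = 11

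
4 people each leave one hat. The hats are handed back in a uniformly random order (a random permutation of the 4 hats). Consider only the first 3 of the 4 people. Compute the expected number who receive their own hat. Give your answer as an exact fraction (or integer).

3/4

Let Xᵢ = 1 if person i gets their own hat. For each i, P(Xᵢ=1) = 1/4.
By linearity of expectation, E[X₁+…+X_3] = 3·(1/4) = 3/4.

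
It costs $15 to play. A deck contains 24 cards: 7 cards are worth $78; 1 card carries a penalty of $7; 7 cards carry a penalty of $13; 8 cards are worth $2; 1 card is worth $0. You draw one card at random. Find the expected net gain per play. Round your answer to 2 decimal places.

E[payout] = (7/24)·78 + (1/24)·(-7) + (7/24)·(-13) + (8/24)·2 + (1/24)·0 = 58/3
Expected profit = 58/3 − 15 = 13/3 ≈ $4.33

$4.33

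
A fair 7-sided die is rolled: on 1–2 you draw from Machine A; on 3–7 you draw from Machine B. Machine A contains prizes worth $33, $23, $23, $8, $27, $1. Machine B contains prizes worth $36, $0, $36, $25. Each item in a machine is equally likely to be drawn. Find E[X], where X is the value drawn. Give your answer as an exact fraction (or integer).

E[X | Machine A] = (33 + 23 + 23 + 8 + 27 + 1)/6 = 115/6
E[X | Machine B] = (36 + 0 + 36 + 25)/4 = 97/4
E[X] = (2/7)·115/6 + (5/7)·97/4 = 1915/84

1915/84 dollars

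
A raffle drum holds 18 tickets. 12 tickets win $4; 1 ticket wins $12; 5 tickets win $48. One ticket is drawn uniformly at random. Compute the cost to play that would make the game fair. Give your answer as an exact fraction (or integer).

50/3 dollars

E[payout] = (12/18)·4 + (1/18)·12 + (5/18)·48 = 50/3
Fair fee = E[payout] = 50/3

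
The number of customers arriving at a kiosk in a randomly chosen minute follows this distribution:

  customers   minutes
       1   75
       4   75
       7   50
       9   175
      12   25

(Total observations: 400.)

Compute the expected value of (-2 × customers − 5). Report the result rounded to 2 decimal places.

Total = 400, so P(customers=1) = 75/400, etc.
E[-2x-5] = (3/16)·(-7) + (3/16)·(-13) + (1/8)·(-19) + (7/16)·(-23) + (1/16)·(-29)
     = -18 ≈ -18.00

-18.00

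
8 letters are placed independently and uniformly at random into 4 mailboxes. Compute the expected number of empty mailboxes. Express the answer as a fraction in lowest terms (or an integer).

Let Xⱼ=1 if mailbox j is empty. P(Xⱼ=1) = ((4-1)/4)^8 = 6561/65536.
By linearity, E[#empty] = 4·6561/65536 = 6561/16384.

6561/16384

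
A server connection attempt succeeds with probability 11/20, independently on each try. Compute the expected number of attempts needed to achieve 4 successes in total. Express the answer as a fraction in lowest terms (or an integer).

80/11

By linearity (sum of 4 independent geometric waits), E[trials] = 4/p = 4/(11/20) = 80/11.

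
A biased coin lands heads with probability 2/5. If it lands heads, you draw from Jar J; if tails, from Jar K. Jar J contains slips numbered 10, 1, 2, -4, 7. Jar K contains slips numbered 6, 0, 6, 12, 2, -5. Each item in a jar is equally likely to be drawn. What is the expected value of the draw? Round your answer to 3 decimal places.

E[X | Jar J] = (10 + 1 + 2 − 4 + 7)/5 = 16/5
E[X | Jar K] = (6 + 0 + 6 + 12 + 2 − 5)/6 = 7/2
E[X] = (2/5)·16/5 + (3/5)·7/2 = 169/50 ≈ 3.380

3.380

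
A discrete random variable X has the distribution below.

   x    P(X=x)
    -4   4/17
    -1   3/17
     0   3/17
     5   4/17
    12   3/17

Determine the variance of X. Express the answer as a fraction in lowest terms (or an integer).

E[X] = (4/17)·(-4) + (3/17)·(-1) + (3/17)·0 + (4/17)·5 + (3/17)·12 = 37/17
E[X²] = (4/17)·16 + (3/17)·1 + (3/17)·0 + (4/17)·25 + (3/17)·144 = 599/17
Var(X) = 599/17 − (37/17)² = 8814/289

8814/289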